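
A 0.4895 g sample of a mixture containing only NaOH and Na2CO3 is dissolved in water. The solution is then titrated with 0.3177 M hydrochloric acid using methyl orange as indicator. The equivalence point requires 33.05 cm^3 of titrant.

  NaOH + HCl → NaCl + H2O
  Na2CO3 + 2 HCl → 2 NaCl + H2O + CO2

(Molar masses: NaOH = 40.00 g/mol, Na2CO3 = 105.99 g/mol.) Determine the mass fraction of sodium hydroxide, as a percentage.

n(HCl) = 0.03305 × 0.3177 = 0.01050 mol
Let x = n(NaOH), y = n(Na2CO3).
Titrant: 1x + 2y = 0.01050;  mass: 40.00x + 105.99y = 0.4895
Solving, x = 5.152 × 10^-3 mol, y = 2.674 × 10^-3 mol
mass of NaOH = 5.152 × 10^-3 × 40.00 = 0.2061 g
% NaOH = 0.2061 / 0.4895 × 100 = 42.10 %

42.10 %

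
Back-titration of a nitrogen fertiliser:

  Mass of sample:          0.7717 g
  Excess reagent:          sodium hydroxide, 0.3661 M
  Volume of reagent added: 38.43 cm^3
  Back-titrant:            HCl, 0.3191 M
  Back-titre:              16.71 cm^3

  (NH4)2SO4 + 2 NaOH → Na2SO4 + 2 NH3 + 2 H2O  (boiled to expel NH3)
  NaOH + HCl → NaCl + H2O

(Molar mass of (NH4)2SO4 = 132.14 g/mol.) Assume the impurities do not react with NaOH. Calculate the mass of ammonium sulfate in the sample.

0.5773 g

n(NaOH) added = 0.03843 × 0.3661 = 0.01407 mol
n(HCl) used in back-titration = 0.01671 × 0.3191 = 5.332 × 10^-3 mol
n(NaOH) left over = 5.332 × 10^-3 mol (1:1 ratio)
n(NaOH) consumed by analyte = 0.01407 − 5.332 × 10^-3 = 8.737 × 10^-3 mol
From the 1:2 ratio, n((NH4)2SO4) = 1/2 × 8.737 × 10^-3 = 4.369 × 10^-3 mol
mass of (NH4)2SO4 = 4.369 × 10^-3 × 132.14 = 0.5773 g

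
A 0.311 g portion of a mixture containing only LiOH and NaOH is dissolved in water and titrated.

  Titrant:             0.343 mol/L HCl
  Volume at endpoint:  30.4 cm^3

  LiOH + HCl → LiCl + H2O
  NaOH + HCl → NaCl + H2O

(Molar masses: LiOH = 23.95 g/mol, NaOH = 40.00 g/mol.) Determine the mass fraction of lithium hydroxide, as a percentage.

50.9 %

n(HCl) = 0.0304 × 0.343 = 0.0104 mol
Let x = n(LiOH), y = n(NaOH).
Titrant: 1x + 1y = 0.0104;  mass: 23.95x + 40.00y = 0.311
Solving, x = 6.61 × 10^-3 mol, y = 3.82 × 10^-3 mol
mass of LiOH = 6.61 × 10^-3 × 23.95 = 0.158 g
% LiOH = 0.158 / 0.311 × 100 = 50.9 %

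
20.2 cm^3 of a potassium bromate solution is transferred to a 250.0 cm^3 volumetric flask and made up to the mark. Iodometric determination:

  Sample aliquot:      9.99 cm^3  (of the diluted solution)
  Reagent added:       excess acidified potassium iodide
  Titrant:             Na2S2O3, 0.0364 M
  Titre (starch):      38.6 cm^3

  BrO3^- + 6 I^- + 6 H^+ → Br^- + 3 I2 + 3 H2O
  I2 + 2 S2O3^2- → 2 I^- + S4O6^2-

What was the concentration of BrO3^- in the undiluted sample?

0.290 M

n(S2O3^2-) = 0.0386 × 0.0364 = 1.41 × 10^-3 mol
n(I2) = n(S2O3^2-)/2 = 7.03 × 10^-4 mol
From the 1:3 ratio, n(BrO3^-) in the aliquot = 1/3 × 7.03 × 10^-4 = 2.34 × 10^-4 mol
[BrO3^-]_dilute = 2.34 × 10^-4 / 0.00999 = 0.0234 mol/L
[BrO3^-]_original = 0.0234 × 250.0/20.2 = 0.290 mol/L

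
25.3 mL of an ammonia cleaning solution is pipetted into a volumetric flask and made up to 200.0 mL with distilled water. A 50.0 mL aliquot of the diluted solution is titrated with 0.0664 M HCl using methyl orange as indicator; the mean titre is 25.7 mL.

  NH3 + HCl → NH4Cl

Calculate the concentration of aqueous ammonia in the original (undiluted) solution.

n(HCl) = 0.0257 × 0.0664 = 1.71 × 10^-3 mol
n(NH3) in the aliquot = 1.71 × 10^-3 mol (1:1 ratio)
[NH3]_dilute = 1.71 × 10^-3 / 0.0500 = 0.0341 mol/L
Dilution factor = 200.0 / 25.3 = 7.905
[NH3]_stock = 0.0341 × 7.905 = 0.270 mol/L

0.270 M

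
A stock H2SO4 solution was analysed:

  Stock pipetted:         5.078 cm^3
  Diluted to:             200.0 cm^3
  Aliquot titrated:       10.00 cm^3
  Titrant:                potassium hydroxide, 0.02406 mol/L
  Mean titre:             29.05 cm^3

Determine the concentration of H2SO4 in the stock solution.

1.376 mol/L

H2SO4 + 2 KOH → K2SO4 + 2 H2O
n(KOH) = 0.02905 × 0.02406 = 6.989 × 10^-4 mol
From the 1:2 ratio, n(H2SO4) in the aliquot = 1/2 × 6.989 × 10^-4 = 3.495 × 10^-4 mol
[H2SO4]_dilute = 3.495 × 10^-4 / 0.01000 = 0.03495 mol/L
Dilution factor = 200.0 / 5.078 = 39.39
[H2SO4]_stock = 0.03495 × 39.39 = 1.376 mol/L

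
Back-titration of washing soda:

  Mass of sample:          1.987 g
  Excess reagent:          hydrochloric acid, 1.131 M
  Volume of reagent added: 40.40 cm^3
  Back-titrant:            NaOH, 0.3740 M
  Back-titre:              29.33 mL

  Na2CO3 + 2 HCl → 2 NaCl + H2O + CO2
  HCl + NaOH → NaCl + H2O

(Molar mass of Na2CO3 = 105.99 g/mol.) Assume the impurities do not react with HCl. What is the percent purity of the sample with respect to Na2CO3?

92.61 %

n(HCl) added = 0.04040 × 1.131 = 0.04569 mol
n(NaOH) used in back-titration = 0.02933 × 0.3740 = 0.01097 mol
n(HCl) left over = 0.01097 mol (1:1 ratio)
n(HCl) consumed by analyte = 0.04569 − 0.01097 = 0.03472 mol
From the 1:2 ratio, n(Na2CO3) = 1/2 × 0.03472 = 0.01736 mol
mass of Na2CO3 = 0.01736 × 105.99 = 1.840 g
% Na2CO3 = 1.840 / 1.987 × 100 = 92.61 %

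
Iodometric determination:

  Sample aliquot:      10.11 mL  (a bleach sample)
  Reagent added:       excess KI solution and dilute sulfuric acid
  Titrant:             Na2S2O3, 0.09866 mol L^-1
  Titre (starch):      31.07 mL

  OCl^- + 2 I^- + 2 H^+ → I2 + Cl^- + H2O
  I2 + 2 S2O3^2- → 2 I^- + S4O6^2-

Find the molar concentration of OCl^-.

0.1516 mol/L

n(S2O3^2-) = 0.03107 × 0.09866 = 3.065 × 10^-3 mol
n(I2) = n(S2O3^2-)/2 = 1.533 × 10^-3 mol
n(OCl^-) in the aliquot = 1.533 × 10^-3 mol (1:1 ratio)
[OCl^-] = 1.533 × 10^-3 / 0.01011 = 0.1516 mol/L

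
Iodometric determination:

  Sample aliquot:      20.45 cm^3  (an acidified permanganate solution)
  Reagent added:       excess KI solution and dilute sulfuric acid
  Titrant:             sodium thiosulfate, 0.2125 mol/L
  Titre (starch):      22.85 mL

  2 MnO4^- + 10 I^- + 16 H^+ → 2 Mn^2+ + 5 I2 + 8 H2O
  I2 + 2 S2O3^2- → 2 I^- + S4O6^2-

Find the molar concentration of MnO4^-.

0.04749 mol/L

n(S2O3^2-) = 0.02285 × 0.2125 = 4.856 × 10^-3 mol
n(I2) = n(S2O3^2-)/2 = 2.428 × 10^-3 mol
From the 2:5 ratio, n(MnO4^-) in the aliquot = 2/5 × 2.428 × 10^-3 = 9.711 × 10^-4 mol
[MnO4^-] = 9.711 × 10^-4 / 0.02045 = 0.04749 mol/L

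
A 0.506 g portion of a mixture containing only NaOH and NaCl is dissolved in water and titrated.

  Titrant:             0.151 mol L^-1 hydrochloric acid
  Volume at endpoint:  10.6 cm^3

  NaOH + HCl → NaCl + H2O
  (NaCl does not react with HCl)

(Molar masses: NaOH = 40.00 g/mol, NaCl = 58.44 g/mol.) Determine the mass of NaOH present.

0.0640 g

n(HCl) = 0.0106 × 0.151 = 1.60 × 10^-3 mol
Let x = n(NaOH), y = n(NaCl).
Titrant: 1x = 1.60 × 10^-3;  mass: 40.00x + 58.44y = 0.506
Solving, x = 1.60 × 10^-3 mol, y = 7.56 × 10^-3 mol
mass of NaOH = 1.60 × 10^-3 × 40.00 = 0.0640 g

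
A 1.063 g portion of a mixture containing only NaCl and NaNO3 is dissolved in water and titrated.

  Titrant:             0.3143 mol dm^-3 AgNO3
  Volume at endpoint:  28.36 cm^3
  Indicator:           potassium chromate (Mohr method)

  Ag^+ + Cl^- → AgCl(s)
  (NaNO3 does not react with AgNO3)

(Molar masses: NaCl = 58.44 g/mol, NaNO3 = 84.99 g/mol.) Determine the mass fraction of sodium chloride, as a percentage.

n(AgNO3) = 0.02836 × 0.3143 = 8.914 × 10^-3 mol
Let x = n(NaCl), y = n(NaNO3).
Titrant: 1x = 8.914 × 10^-3;  mass: 58.44x + 84.99y = 1.063
Solving, x = 8.914 × 10^-3 mol, y = 6.378 × 10^-3 mol
mass of NaCl = 8.914 × 10^-3 × 58.44 = 0.5209 g
% NaCl = 0.5209 / 1.063 × 100 = 49.00 %

49.00 %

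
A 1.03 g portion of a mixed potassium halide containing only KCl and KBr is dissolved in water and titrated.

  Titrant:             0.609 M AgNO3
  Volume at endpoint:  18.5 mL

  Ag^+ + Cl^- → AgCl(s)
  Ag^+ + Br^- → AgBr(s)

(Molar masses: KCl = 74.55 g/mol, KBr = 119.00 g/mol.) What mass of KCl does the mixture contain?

0.521 g

n(AgNO3) = 0.0185 × 0.609 = 0.0113 mol
Let x = n(KCl), y = n(KBr).
Titrant: 1x + 1y = 0.0113;  mass: 74.55x + 119.00y = 1.03
Solving, x = 6.99 × 10^-3 mol, y = 4.28 × 10^-3 mol
mass of KCl = 6.99 × 10^-3 × 74.55 = 0.521 g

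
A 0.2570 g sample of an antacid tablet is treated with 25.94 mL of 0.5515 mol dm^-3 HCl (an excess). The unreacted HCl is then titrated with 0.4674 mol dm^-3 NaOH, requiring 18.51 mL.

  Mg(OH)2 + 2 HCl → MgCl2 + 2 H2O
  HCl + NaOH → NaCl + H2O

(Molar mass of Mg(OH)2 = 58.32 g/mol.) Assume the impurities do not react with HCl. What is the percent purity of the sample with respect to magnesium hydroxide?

64.16 %

n(HCl) added = 0.02594 × 0.5515 = 0.01431 mol
n(NaOH) used in back-titration = 0.01851 × 0.4674 = 8.652 × 10^-3 mol
n(HCl) left over = 8.652 × 10^-3 mol (1:1 ratio)
n(HCl) consumed by analyte = 0.01431 − 8.652 × 10^-3 = 5.654 × 10^-3 mol
From the 1:2 ratio, n(Mg(OH)2) = 1/2 × 5.654 × 10^-3 = 2.827 × 10^-3 mol
mass of Mg(OH)2 = 2.827 × 10^-3 × 58.32 = 0.1649 g
% Mg(OH)2 = 0.1649 / 0.2570 × 100 = 64.16 %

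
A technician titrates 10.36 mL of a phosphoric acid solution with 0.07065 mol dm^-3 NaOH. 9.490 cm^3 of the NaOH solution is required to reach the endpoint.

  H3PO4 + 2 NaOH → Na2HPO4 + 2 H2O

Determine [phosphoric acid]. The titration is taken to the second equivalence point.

n(NaOH) = 0.009490 L × 0.07065 mol/L = 6.705 × 10^-4 mol
From the 1:2 mole ratio, n(H3PO4) = 1/2 × 6.705 × 10^-4 = 3.352 × 10^-4 mol
[H3PO4] = 3.352 × 10^-4 mol / 0.01036 L = 0.03236 mol/L

0.03236 mol/L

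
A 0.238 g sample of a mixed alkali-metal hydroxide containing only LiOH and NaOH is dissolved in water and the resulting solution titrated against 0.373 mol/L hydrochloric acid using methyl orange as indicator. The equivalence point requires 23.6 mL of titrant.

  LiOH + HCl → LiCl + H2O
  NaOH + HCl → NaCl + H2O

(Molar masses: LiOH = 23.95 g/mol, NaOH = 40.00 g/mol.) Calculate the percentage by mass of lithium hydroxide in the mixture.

71.5 %

n(HCl) = 0.0236 × 0.373 = 8.80 × 10^-3 mol
Let x = n(LiOH), y = n(NaOH).
Titrant: 1x + 1y = 8.80 × 10^-3;  mass: 23.95x + 40.00y = 0.238
Solving, x = 7.11 × 10^-3 mol, y = 1.69 × 10^-3 mol
mass of LiOH = 7.11 × 10^-3 × 23.95 = 0.170 g
% LiOH = 0.170 / 0.238 × 100 = 71.5 %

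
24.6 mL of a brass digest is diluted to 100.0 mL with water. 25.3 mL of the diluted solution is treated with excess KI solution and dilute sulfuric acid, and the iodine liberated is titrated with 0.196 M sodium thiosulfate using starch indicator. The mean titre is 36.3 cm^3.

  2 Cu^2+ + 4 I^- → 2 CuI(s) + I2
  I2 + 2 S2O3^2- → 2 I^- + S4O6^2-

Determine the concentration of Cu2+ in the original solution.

n(S2O3^2-) = 0.0363 × 0.196 = 7.11 × 10^-3 mol
n(I2) = n(S2O3^2-)/2 = 3.56 × 10^-3 mol
From the 2:1 ratio, n(Cu2+) in the aliquot = 2/1 × 3.56 × 10^-3 = 7.11 × 10^-3 mol
[Cu2+]_dilute = 7.11 × 10^-3 / 0.0253 = 0.281 mol/L
[Cu2+]_original = 0.281 × 100.0/24.6 = 1.14 mol/L

1.14 M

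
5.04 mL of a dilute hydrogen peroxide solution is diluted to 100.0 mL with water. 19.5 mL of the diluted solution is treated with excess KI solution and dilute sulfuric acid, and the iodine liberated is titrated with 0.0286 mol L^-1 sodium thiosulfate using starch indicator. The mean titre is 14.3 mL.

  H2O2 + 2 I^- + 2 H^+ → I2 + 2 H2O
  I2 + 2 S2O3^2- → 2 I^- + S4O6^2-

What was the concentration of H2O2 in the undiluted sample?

0.208 mol/L

n(S2O3^2-) = 0.0143 × 0.0286 = 4.09 × 10^-4 mol
n(I2) = n(S2O3^2-)/2 = 2.04 × 10^-4 mol
n(H2O2) in the aliquot = 2.04 × 10^-4 mol (1:1 ratio)
[H2O2]_dilute = 2.04 × 10^-4 / 0.0195 = 0.0105 mol/L
[H2O2]_original = 0.0105 × 100.0/5.04 = 0.208 mol/L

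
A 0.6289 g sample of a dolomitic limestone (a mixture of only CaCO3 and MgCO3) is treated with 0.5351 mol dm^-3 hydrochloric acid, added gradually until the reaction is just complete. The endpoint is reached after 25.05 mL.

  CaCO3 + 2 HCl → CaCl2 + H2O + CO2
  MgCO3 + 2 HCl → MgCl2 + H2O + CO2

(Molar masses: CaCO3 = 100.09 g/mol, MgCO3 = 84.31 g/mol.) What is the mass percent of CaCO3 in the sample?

64.39 %

n(HCl) = 0.02505 × 0.5351 = 0.01340 mol
Let x = n(CaCO3), y = n(MgCO3).
Titrant: 2x + 2y = 0.01340;  mass: 100.09x + 84.31y = 0.6289
Solving, x = 4.046 × 10^-3 mol, y = 2.656 × 10^-3 mol
mass of CaCO3 = 4.046 × 10^-3 × 100.09 = 0.4049 g
% CaCO3 = 0.4049 / 0.6289 × 100 = 64.39 %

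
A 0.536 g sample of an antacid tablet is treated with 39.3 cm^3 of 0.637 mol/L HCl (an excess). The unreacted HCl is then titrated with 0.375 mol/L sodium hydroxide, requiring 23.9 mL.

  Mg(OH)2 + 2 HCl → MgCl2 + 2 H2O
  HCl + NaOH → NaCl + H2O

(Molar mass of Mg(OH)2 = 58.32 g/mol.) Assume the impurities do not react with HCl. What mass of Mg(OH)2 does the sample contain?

n(HCl) added = 0.0393 × 0.637 = 0.0250 mol
n(NaOH) used in back-titration = 0.0239 × 0.375 = 8.96 × 10^-3 mol
n(HCl) left over = 8.96 × 10^-3 mol (1:1 ratio)
n(HCl) consumed by analyte = 0.0250 − 8.96 × 10^-3 = 0.0161 mol
From the 1:2 ratio, n(Mg(OH)2) = 1/2 × 0.0161 = 8.04 × 10^-3 mol
mass of Mg(OH)2 = 8.04 × 10^-3 × 58.32 = 0.469 g

0.469 g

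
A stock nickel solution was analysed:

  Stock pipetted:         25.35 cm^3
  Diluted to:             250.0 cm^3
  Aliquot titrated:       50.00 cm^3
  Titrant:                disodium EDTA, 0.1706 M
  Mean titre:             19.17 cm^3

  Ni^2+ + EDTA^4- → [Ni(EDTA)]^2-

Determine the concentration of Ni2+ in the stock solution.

0.6450 M

n(EDTA) = 0.01917 × 0.1706 = 3.270 × 10^-3 mol
n(Ni2+) in the aliquot = 3.270 × 10^-3 mol (1:1 ratio)
[Ni2+]_dilute = 3.270 × 10^-3 / 0.05000 = 0.06541 mol/L
Dilution factor = 250.0 / 25.35 = 9.862
[Ni2+]_stock = 0.06541 × 9.862 = 0.6450 mol/L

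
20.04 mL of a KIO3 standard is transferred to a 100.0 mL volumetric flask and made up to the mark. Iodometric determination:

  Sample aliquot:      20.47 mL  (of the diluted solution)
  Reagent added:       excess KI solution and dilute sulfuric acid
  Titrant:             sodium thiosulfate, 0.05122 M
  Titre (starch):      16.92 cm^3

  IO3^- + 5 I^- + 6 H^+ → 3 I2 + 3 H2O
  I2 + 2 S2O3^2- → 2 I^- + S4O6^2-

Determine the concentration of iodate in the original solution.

n(S2O3^2-) = 0.01692 × 0.05122 = 8.666 × 10^-4 mol
n(I2) = n(S2O3^2-)/2 = 4.333 × 10^-4 mol
From the 1:3 ratio, n(IO3^-) in the aliquot = 1/3 × 4.333 × 10^-4 = 1.444 × 10^-4 mol
[IO3^-]_dilute = 1.444 × 10^-4 / 0.02047 = 0.007056 mol/L
[IO3^-]_original = 0.007056 × 100.0/20.04 = 0.03521 mol/L

0.03521 M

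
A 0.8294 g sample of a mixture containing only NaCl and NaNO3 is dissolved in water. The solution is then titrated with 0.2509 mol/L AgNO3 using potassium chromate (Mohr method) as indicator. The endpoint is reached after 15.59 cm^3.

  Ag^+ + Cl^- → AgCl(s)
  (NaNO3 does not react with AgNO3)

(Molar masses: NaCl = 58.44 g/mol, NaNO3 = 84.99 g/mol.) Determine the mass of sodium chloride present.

0.2286 g

n(AgNO3) = 0.01559 × 0.2509 = 3.912 × 10^-3 mol
Let x = n(NaCl), y = n(NaNO3).
Titrant: 1x = 3.912 × 10^-3;  mass: 58.44x + 84.99y = 0.8294
Solving, x = 3.912 × 10^-3 mol, y = 7.069 × 10^-3 mol
mass of NaCl = 3.912 × 10^-3 × 58.44 = 0.2286 g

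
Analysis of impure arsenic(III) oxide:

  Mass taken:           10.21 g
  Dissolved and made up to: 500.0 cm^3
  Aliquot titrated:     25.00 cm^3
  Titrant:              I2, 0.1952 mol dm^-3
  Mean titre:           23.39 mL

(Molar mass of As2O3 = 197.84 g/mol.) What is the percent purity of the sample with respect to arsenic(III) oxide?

88.47 %

As2O3 + 2 I2 + 2 H2O → As2O5 + 4 HI
n(I2) per titration = 0.02339 × 0.1952 = 4.566 × 10^-3 mol
From the 1:2 ratio, n(As2O3) in each aliquot = 1/2 × 4.566 × 10^-3 = 2.283 × 10^-3 mol
n(As2O3) in the whole flask = 2.283 × 10^-3 × 500.0/25.00 = 0.04566 mol
mass of As2O3 = 0.04566 × 197.84 = 9.033 g
% As2O3 = 9.033 / 10.21 × 100 = 88.47 %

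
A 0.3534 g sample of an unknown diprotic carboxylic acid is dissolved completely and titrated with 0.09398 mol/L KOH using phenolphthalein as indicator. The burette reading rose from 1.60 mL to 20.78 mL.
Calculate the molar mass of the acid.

n(KOH) = 0.01918 L × 0.09398 mol/L = 1.803 × 10^-3 mol
From the 1:2 ratio, n(H2A) = 1/2 × 1.803 × 10^-3 = 9.013 × 10^-4 mol
M = m / n = 0.3534 g / 9.013 × 10^-4 mol = 392.1 g/mol

392.1 g/mol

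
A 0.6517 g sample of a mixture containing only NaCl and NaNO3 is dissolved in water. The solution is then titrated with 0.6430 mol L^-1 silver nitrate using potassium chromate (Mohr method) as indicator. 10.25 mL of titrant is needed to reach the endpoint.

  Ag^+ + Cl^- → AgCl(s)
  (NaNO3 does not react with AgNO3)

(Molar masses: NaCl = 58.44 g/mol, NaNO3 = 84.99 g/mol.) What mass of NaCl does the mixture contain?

n(AgNO3) = 0.01025 × 0.6430 = 6.591 × 10^-3 mol
Let x = n(NaCl), y = n(NaNO3).
Titrant: 1x = 6.591 × 10^-3;  mass: 58.44x + 84.99y = 0.6517
Solving, x = 6.591 × 10^-3 mol, y = 3.136 × 10^-3 mol
mass of NaCl = 6.591 × 10^-3 × 58.44 = 0.3852 g

0.3852 g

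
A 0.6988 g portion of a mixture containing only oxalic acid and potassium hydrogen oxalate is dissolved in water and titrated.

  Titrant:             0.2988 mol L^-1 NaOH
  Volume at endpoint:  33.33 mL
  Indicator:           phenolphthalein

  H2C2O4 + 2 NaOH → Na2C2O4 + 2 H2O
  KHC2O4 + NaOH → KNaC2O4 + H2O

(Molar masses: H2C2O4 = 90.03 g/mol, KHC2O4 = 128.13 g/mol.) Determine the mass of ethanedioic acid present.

0.3126 g

n(NaOH) = 0.03333 × 0.2988 = 9.959 × 10^-3 mol
Let x = n(H2C2O4), y = n(KHC2O4).
Titrant: 2x + 1y = 9.959 × 10^-3;  mass: 90.03x + 128.13y = 0.6988
Solving, x = 3.473 × 10^-3 mol, y = 3.014 × 10^-3 mol
mass of H2C2O4 = 3.473 × 10^-3 × 90.03 = 0.3126 g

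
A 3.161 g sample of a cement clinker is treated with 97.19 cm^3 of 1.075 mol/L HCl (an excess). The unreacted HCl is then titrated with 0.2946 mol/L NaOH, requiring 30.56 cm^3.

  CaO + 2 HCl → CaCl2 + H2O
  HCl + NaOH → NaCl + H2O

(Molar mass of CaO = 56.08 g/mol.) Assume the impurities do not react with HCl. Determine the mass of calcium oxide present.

2.677 g

n(HCl) added = 0.09719 × 1.075 = 0.1045 mol
n(NaOH) used in back-titration = 0.03056 × 0.2946 = 9.003 × 10^-3 mol
n(HCl) left over = 9.003 × 10^-3 mol (1:1 ratio)
n(HCl) consumed by analyte = 0.1045 − 9.003 × 10^-3 = 0.09548 mol
From the 1:2 ratio, n(CaO) = 1/2 × 0.09548 = 0.04774 mol
mass of CaO = 0.04774 × 56.08 = 2.677 g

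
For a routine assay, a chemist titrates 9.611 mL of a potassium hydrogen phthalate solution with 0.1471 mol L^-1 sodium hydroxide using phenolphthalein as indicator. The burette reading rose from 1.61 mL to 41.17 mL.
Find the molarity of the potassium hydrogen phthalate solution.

KHC8H4O4 + NaOH → KNaC8H4O4 + H2O
n(NaOH) = 0.03956 L × 0.1471 mol/L = 5.819 × 10^-3 mol
n(KHC8H4O4) = 5.819 × 10^-3 mol (1:1 mole ratio)
[KHC8H4O4] = 5.819 × 10^-3 mol / 0.009611 L = 0.6055 mol/L

0.6055 mol/L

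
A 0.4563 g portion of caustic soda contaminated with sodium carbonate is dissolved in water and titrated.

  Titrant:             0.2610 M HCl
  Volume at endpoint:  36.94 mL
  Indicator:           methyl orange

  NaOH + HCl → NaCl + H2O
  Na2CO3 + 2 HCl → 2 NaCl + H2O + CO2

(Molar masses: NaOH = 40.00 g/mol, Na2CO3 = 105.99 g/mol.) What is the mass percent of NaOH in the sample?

n(HCl) = 0.03694 × 0.2610 = 9.641 × 10^-3 mol
Let x = n(NaOH), y = n(Na2CO3).
Titrant: 1x + 2y = 9.641 × 10^-3;  mass: 40.00x + 105.99y = 0.4563
Solving, x = 4.205 × 10^-3 mol, y = 2.718 × 10^-3 mol
mass of NaOH = 4.205 × 10^-3 × 40.00 = 0.1682 g
% NaOH = 0.1682 / 0.4563 × 100 = 36.86 %

36.86 %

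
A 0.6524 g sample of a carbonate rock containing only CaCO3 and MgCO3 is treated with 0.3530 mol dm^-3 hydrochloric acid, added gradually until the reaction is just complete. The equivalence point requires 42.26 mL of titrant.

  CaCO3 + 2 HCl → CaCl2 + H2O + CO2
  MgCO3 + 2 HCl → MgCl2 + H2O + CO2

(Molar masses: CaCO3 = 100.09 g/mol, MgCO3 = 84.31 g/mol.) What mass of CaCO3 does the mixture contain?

n(HCl) = 0.04226 × 0.3530 = 0.01492 mol
Let x = n(CaCO3), y = n(MgCO3).
Titrant: 2x + 2y = 0.01492;  mass: 100.09x + 84.31y = 0.6524
Solving, x = 1.492 × 10^-3 mol, y = 5.967 × 10^-3 mol
mass of CaCO3 = 1.492 × 10^-3 × 100.09 = 0.1493 g

0.1493 g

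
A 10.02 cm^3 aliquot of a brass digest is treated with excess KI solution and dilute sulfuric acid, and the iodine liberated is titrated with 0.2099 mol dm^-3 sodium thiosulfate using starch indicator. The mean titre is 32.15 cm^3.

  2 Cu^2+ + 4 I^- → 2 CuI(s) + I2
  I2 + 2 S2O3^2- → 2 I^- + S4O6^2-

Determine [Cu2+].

n(S2O3^2-) = 0.03215 × 0.2099 = 6.748 × 10^-3 mol
n(I2) = n(S2O3^2-)/2 = 3.374 × 10^-3 mol
From the 2:1 ratio, n(Cu2+) in the aliquot = 2/1 × 3.374 × 10^-3 = 6.748 × 10^-3 mol
[Cu2+] = 6.748 × 10^-3 / 0.01002 = 0.6735 mol/L

0.6735 mol/L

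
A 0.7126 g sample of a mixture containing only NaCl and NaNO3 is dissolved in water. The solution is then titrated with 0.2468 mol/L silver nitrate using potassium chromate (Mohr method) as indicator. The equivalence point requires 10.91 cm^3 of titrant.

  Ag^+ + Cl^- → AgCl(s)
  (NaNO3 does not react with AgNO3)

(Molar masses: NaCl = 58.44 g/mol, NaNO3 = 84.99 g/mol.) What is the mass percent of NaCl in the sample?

22.08 %

n(AgNO3) = 0.01091 × 0.2468 = 2.693 × 10^-3 mol
Let x = n(NaCl), y = n(NaNO3).
Titrant: 1x = 2.693 × 10^-3;  mass: 58.44x + 84.99y = 0.7126
Solving, x = 2.693 × 10^-3 mol, y = 6.533 × 10^-3 mol
mass of NaCl = 2.693 × 10^-3 × 58.44 = 0.1574 g
% NaCl = 0.1574 / 0.7126 × 100 = 22.08 %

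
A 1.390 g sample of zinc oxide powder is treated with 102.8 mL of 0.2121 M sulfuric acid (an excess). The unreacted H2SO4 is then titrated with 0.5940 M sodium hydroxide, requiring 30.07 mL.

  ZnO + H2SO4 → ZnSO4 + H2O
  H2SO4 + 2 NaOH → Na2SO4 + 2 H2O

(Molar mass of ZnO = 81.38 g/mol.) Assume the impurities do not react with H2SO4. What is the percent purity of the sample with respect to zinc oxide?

75.37 %

n(H2SO4) added = 0.1028 × 0.2121 = 0.02180 mol
n(NaOH) used in back-titration = 0.03007 × 0.5940 = 0.01786 mol
From the 1:2 ratio, n(H2SO4) left over = 1/2 × 0.01786 = 8.931 × 10^-3 mol
n(H2SO4) consumed by analyte = 0.02180 − 8.931 × 10^-3 = 0.01287 mol
n(ZnO) = 0.01287 mol (1:1 ratio)
mass of ZnO = 0.01287 × 81.38 = 1.048 g
% ZnO = 1.048 / 1.390 × 100 = 75.37 %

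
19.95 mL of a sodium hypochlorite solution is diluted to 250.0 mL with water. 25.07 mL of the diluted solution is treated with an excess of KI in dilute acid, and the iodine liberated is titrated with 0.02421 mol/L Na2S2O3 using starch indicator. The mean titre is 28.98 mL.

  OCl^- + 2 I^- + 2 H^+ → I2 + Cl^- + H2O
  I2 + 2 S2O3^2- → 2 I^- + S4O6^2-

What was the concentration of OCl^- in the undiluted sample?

0.1754 mol/L

n(S2O3^2-) = 0.02898 × 0.02421 = 7.016 × 10^-4 mol
n(I2) = n(S2O3^2-)/2 = 3.508 × 10^-4 mol
n(OCl^-) in the aliquot = 3.508 × 10^-4 mol (1:1 ratio)
[OCl^-]_dilute = 3.508 × 10^-4 / 0.02507 = 0.01399 mol/L
[OCl^-]_original = 0.01399 × 250.0/19.95 = 0.1754 mol/L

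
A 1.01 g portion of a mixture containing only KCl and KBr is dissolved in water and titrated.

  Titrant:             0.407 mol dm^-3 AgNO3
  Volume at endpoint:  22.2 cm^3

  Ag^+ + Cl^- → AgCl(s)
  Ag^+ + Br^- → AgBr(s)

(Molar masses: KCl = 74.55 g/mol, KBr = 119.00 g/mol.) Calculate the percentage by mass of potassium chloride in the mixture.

n(AgNO3) = 0.0222 × 0.407 = 9.04 × 10^-3 mol
Let x = n(KCl), y = n(KBr).
Titrant: 1x + 1y = 9.04 × 10^-3;  mass: 74.55x + 119.00y = 1.01
Solving, x = 1.47 × 10^-3 mol, y = 7.57 × 10^-3 mol
mass of KCl = 1.47 × 10^-3 × 74.55 = 0.109 g
% KCl = 0.109 / 1.01 × 100 = 10.8 %

10.8 %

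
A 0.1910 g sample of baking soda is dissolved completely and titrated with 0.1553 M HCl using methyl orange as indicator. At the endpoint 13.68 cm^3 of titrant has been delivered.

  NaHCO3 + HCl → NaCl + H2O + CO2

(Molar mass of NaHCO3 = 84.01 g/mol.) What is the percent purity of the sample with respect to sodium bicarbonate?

93.44 %

n(HCl) = 0.01368 L × 0.1553 mol/L = 2.125 × 10^-3 mol
n(NaHCO3) = 2.125 × 10^-3 mol (1:1 ratio)
mass of NaHCO3 = 2.125 × 10^-3 × 84.01 g/mol = 0.1785 g
% NaHCO3 = 0.1785 / 0.1910 × 100 = 93.44 %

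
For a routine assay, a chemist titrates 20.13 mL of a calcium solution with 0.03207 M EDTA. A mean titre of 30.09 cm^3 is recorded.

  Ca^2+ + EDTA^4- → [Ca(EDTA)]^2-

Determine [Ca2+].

0.04794 M

n(EDTA) = 0.03009 L × 0.03207 mol/L = 9.650 × 10^-4 mol
n(Ca2+) = 9.650 × 10^-4 mol (1:1 mole ratio)
[Ca2+] = 9.650 × 10^-4 mol / 0.02013 L = 0.04794 mol/L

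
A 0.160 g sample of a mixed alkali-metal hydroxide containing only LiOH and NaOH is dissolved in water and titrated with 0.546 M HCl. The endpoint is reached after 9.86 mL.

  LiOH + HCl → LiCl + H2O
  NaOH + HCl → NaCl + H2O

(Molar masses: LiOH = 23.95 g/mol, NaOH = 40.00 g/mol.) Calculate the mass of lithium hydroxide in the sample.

n(HCl) = 0.00986 × 0.546 = 5.38 × 10^-3 mol
Let x = n(LiOH), y = n(NaOH).
Titrant: 1x + 1y = 5.38 × 10^-3;  mass: 23.95x + 40.00y = 0.160
Solving, x = 3.45 × 10^-3 mol, y = 1.94 × 10^-3 mol
mass of LiOH = 3.45 × 10^-3 × 23.95 = 0.0826 g

0.0826 g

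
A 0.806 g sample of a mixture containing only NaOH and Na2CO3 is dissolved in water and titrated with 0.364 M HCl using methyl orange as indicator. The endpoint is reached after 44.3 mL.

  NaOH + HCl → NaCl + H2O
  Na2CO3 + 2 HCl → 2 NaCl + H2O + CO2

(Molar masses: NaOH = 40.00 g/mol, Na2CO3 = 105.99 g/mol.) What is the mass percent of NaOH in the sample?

18.5 %

n(HCl) = 0.0443 × 0.364 = 0.0161 mol
Let x = n(NaOH), y = n(Na2CO3).
Titrant: 1x + 2y = 0.0161;  mass: 40.00x + 105.99y = 0.806
Solving, x = 3.74 × 10^-3 mol, y = 6.19 × 10^-3 mol
mass of NaOH = 3.74 × 10^-3 × 40.00 = 0.149 g
% NaOH = 0.149 / 0.806 × 100 = 18.5 %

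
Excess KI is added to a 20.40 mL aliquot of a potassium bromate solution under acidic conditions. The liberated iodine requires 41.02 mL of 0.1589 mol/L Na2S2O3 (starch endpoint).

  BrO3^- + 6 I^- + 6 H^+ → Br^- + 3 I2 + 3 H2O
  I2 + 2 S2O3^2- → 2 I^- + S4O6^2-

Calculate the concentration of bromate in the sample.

0.05325 mol/L

n(S2O3^2-) = 0.04102 × 0.1589 = 6.518 × 10^-3 mol
n(I2) = n(S2O3^2-)/2 = 3.259 × 10^-3 mol
From the 1:3 ratio, n(BrO3^-) in the aliquot = 1/3 × 3.259 × 10^-3 = 1.086 × 10^-3 mol
[BrO3^-] = 1.086 × 10^-3 / 0.02040 = 0.05325 mol/L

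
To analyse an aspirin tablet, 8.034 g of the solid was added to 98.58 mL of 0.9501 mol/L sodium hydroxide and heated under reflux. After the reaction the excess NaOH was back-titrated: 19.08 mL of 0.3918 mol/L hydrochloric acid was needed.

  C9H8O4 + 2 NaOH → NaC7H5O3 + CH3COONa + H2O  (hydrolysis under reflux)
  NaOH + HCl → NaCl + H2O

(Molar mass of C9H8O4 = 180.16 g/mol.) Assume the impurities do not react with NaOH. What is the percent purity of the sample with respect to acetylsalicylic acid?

n(NaOH) added = 0.09858 × 0.9501 = 0.09366 mol
n(HCl) used in back-titration = 0.01908 × 0.3918 = 7.476 × 10^-3 mol
n(NaOH) left over = 7.476 × 10^-3 mol (1:1 ratio)
n(NaOH) consumed by analyte = 0.09366 − 7.476 × 10^-3 = 0.08619 mol
From the 1:2 ratio, n(C9H8O4) = 1/2 × 0.08619 = 0.04309 mol
mass of C9H8O4 = 0.04309 × 180.16 = 7.764 g
% C9H8O4 = 7.764 / 8.034 × 100 = 96.63 %

96.63 %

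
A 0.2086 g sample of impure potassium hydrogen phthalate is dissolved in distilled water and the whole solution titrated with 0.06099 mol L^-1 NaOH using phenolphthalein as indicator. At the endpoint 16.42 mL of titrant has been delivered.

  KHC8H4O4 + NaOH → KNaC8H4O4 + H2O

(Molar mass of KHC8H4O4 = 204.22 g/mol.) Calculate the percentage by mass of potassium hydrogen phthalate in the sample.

n(NaOH) = 0.01642 L × 0.06099 mol/L = 1.001 × 10^-3 mol
n(KHC8H4O4) = 1.001 × 10^-3 mol (1:1 ratio)
mass of KHC8H4O4 = 1.001 × 10^-3 × 204.22 g/mol = 0.2045 g
% KHC8H4O4 = 0.2045 / 0.2086 × 100 = 98.04 %

98.04 %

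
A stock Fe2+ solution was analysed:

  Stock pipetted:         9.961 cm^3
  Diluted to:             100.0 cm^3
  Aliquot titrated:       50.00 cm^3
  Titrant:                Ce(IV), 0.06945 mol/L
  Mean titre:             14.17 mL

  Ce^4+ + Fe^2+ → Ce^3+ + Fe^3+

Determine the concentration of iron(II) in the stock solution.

0.1976 mol/L

n(Ce4+) = 0.01417 × 0.06945 = 9.841 × 10^-4 mol
n(Fe2+) in the aliquot = 9.841 × 10^-4 mol (1:1 ratio)
[Fe2+]_dilute = 9.841 × 10^-4 / 0.05000 = 0.01968 mol/L
Dilution factor = 100.0 / 9.961 = 10.04
[Fe2+]_stock = 0.01968 × 10.04 = 0.1976 mol/L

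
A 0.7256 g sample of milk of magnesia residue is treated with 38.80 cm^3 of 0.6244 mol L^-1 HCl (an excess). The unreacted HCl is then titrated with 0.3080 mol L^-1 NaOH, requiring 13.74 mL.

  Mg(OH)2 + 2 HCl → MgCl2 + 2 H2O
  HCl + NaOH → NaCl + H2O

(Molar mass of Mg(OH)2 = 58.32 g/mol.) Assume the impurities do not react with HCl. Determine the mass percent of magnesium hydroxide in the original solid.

n(HCl) added = 0.03880 × 0.6244 = 0.02423 mol
n(NaOH) used in back-titration = 0.01374 × 0.3080 = 4.232 × 10^-3 mol
n(HCl) left over = 4.232 × 10^-3 mol (1:1 ratio)
n(HCl) consumed by analyte = 0.02423 − 4.232 × 10^-3 = 0.01999 mol
From the 1:2 ratio, n(Mg(OH)2) = 1/2 × 0.01999 = 9.997 × 10^-3 mol
mass of Mg(OH)2 = 9.997 × 10^-3 × 58.32 = 0.5830 g
% Mg(OH)2 = 0.5830 / 0.7256 × 100 = 80.35 %

80.35 %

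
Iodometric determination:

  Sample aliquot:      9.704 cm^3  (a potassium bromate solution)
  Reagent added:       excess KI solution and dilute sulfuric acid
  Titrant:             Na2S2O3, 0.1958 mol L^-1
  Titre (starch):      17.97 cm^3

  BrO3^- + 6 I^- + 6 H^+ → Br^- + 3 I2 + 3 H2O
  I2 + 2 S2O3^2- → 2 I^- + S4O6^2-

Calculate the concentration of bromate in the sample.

0.06043 mol/L

n(S2O3^2-) = 0.01797 × 0.1958 = 3.519 × 10^-3 mol
n(I2) = n(S2O3^2-)/2 = 1.759 × 10^-3 mol
From the 1:3 ratio, n(BrO3^-) in the aliquot = 1/3 × 1.759 × 10^-3 = 5.864 × 10^-4 mol
[BrO3^-] = 5.864 × 10^-4 / 0.009704 = 0.06043 mol/L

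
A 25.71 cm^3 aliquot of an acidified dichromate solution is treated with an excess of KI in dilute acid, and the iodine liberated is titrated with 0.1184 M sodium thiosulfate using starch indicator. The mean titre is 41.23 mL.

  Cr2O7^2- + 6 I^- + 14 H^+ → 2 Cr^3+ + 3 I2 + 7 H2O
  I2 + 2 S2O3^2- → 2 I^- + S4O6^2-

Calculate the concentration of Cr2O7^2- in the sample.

0.03165 M

n(S2O3^2-) = 0.04123 × 0.1184 = 4.882 × 10^-3 mol
n(I2) = n(S2O3^2-)/2 = 2.441 × 10^-3 mol
From the 1:3 ratio, n(Cr2O7^2-) in the aliquot = 1/3 × 2.441 × 10^-3 = 8.136 × 10^-4 mol
[Cr2O7^2-] = 8.136 × 10^-4 / 0.02571 = 0.03165 mol/L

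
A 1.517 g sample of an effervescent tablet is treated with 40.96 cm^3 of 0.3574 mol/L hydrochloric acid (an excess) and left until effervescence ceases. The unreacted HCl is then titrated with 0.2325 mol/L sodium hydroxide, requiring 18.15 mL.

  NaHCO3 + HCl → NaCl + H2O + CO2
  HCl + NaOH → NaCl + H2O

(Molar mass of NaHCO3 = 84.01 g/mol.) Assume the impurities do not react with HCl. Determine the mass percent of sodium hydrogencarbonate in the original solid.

n(HCl) added = 0.04096 × 0.3574 = 0.01464 mol
n(NaOH) used in back-titration = 0.01815 × 0.2325 = 4.220 × 10^-3 mol
n(HCl) left over = 4.220 × 10^-3 mol (1:1 ratio)
n(HCl) consumed by analyte = 0.01464 − 4.220 × 10^-3 = 0.01042 mol
n(NaHCO3) = 0.01042 mol (1:1 ratio)
mass of NaHCO3 = 0.01042 × 84.01 = 0.8753 g
% NaHCO3 = 0.8753 / 1.517 × 100 = 57.70 %

57.70 %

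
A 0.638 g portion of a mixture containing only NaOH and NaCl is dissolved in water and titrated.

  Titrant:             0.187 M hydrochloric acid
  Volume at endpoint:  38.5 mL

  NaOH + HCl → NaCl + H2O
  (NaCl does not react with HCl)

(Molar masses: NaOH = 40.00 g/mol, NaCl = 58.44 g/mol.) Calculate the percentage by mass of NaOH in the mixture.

n(HCl) = 0.0385 × 0.187 = 7.20 × 10^-3 mol
Let x = n(NaOH), y = n(NaCl).
Titrant: 1x = 7.20 × 10^-3;  mass: 40.00x + 58.44y = 0.638
Solving, x = 7.20 × 10^-3 mol, y = 5.99 × 10^-3 mol
mass of NaOH = 7.20 × 10^-3 × 40.00 = 0.288 g
% NaOH = 0.288 / 0.638 × 100 = 45.1 %

45.1 %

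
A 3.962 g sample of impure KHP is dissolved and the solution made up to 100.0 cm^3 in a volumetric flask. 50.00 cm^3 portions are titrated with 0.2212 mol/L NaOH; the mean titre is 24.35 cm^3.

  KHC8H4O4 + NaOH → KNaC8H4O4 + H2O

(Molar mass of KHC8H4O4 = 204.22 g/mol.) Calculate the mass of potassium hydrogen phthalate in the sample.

n(NaOH) per titration = 0.02435 × 0.2212 = 5.386 × 10^-3 mol
n(KHC8H4O4) in each aliquot = 5.386 × 10^-3 mol (1:1 ratio)
n(KHC8H4O4) in the whole flask = 5.386 × 10^-3 × 100.0/50.00 = 0.01077 mol
mass of KHC8H4O4 = 0.01077 × 204.22 = 2.200 g

2.200 g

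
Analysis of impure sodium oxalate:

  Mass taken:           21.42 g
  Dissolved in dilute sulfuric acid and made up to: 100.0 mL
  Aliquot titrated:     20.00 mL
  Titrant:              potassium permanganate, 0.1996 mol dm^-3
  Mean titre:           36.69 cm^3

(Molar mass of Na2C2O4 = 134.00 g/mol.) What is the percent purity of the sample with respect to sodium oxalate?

2 MnO4^- + 5 C2O4^2- + 16 H^+ → 2 Mn^2+ + 10 CO2 + 8 H2O
n(KMnO4) per titration = 0.03669 × 0.1996 = 7.323 × 10^-3 mol
From the 5:2 ratio, n(Na2C2O4) in each aliquot = 5/2 × 7.323 × 10^-3 = 0.01831 mol
n(Na2C2O4) in the whole flask = 0.01831 × 100.0/20.00 = 0.09154 mol
mass of Na2C2O4 = 0.09154 × 134.00 = 12.27 g
% Na2C2O4 = 12.27 / 21.42 × 100 = 57.27 %

57.27 %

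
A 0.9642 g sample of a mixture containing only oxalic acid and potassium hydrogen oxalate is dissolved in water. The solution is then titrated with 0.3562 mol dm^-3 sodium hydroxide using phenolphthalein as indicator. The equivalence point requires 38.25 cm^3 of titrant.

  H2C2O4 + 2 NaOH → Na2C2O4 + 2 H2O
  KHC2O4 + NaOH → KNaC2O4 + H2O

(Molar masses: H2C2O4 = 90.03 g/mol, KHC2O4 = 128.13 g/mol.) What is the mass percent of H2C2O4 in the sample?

43.90 %

n(NaOH) = 0.03825 × 0.3562 = 0.01362 mol
Let x = n(H2C2O4), y = n(KHC2O4).
Titrant: 2x + 1y = 0.01362;  mass: 90.03x + 128.13y = 0.9642
Solving, x = 4.701 × 10^-3 mol, y = 4.222 × 10^-3 mol
mass of H2C2O4 = 4.701 × 10^-3 × 90.03 = 0.4233 g
% H2C2O4 = 0.4233 / 0.9642 × 100 = 43.90 %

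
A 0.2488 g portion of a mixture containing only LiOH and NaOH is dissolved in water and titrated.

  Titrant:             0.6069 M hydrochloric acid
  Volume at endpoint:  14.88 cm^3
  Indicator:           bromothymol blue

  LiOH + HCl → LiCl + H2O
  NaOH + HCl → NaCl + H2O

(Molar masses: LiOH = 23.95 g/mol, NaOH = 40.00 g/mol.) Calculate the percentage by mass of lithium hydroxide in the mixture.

67.43 %

n(HCl) = 0.01488 × 0.6069 = 9.031 × 10^-3 mol
Let x = n(LiOH), y = n(NaOH).
Titrant: 1x + 1y = 9.031 × 10^-3;  mass: 23.95x + 40.00y = 0.2488
Solving, x = 7.005 × 10^-3 mol, y = 2.026 × 10^-3 mol
mass of LiOH = 7.005 × 10^-3 × 23.95 = 0.1678 g
% LiOH = 0.1678 / 0.2488 × 100 = 67.43 %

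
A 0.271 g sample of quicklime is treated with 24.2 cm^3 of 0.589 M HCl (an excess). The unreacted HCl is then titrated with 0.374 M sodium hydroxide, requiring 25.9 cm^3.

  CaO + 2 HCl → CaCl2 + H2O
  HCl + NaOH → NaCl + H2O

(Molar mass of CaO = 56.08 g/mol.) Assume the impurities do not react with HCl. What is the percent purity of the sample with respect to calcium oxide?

n(HCl) added = 0.0242 × 0.589 = 0.0143 mol
n(NaOH) used in back-titration = 0.0259 × 0.374 = 9.69 × 10^-3 mol
n(HCl) left over = 9.69 × 10^-3 mol (1:1 ratio)
n(HCl) consumed by analyte = 0.0143 − 9.69 × 10^-3 = 4.57 × 10^-3 mol
From the 1:2 ratio, n(CaO) = 1/2 × 4.57 × 10^-3 = 2.28 × 10^-3 mol
mass of CaO = 2.28 × 10^-3 × 56.08 = 0.128 g
% CaO = 0.128 / 0.271 × 100 = 47.3 %

47.3 %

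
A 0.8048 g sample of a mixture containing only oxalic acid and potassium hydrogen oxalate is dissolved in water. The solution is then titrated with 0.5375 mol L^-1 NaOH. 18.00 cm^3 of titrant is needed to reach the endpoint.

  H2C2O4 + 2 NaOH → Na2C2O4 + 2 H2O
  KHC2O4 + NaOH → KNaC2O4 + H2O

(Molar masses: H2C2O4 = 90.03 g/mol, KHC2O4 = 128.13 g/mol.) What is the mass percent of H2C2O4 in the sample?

n(NaOH) = 0.01800 × 0.5375 = 9.675 × 10^-3 mol
Let x = n(H2C2O4), y = n(KHC2O4).
Titrant: 2x + 1y = 9.675 × 10^-3;  mass: 90.03x + 128.13y = 0.8048
Solving, x = 2.616 × 10^-3 mol, y = 4.443 × 10^-3 mol
mass of H2C2O4 = 2.616 × 10^-3 × 90.03 = 0.2355 g
% H2C2O4 = 0.2355 / 0.8048 × 100 = 29.26 %

29.26 %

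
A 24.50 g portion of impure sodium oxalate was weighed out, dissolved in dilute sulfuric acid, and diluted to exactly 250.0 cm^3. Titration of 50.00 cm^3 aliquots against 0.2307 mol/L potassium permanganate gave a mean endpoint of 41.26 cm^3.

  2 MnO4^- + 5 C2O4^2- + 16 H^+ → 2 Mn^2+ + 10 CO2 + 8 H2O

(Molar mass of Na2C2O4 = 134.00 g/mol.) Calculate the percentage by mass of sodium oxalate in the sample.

65.08 %

n(KMnO4) per titration = 0.04126 × 0.2307 = 9.519 × 10^-3 mol
From the 5:2 ratio, n(Na2C2O4) in each aliquot = 5/2 × 9.519 × 10^-3 = 0.02380 mol
n(Na2C2O4) in the whole flask = 0.02380 × 250.0/50.00 = 0.1190 mol
mass of Na2C2O4 = 0.1190 × 134.00 = 15.94 g
% Na2C2O4 = 15.94 / 24.50 × 100 = 65.08 %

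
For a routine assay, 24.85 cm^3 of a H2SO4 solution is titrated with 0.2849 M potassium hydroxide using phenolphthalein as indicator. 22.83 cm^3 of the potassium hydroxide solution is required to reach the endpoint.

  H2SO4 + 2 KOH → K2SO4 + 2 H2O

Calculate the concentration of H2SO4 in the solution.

n(KOH) = 0.02283 L × 0.2849 mol/L = 6.504 × 10^-3 mol
From the 1:2 mole ratio, n(H2SO4) = 1/2 × 6.504 × 10^-3 = 3.252 × 10^-3 mol
[H2SO4] = 3.252 × 10^-3 mol / 0.02485 L = 0.1309 mol/L

0.1309 M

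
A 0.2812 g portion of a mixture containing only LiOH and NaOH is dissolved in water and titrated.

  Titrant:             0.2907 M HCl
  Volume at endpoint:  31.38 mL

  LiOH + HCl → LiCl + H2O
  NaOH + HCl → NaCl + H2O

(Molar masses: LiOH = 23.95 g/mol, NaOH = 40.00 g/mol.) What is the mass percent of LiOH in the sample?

44.41 %

n(HCl) = 0.03138 × 0.2907 = 9.122 × 10^-3 mol
Let x = n(LiOH), y = n(NaOH).
Titrant: 1x + 1y = 9.122 × 10^-3;  mass: 23.95x + 40.00y = 0.2812
Solving, x = 5.214 × 10^-3 mol, y = 3.908 × 10^-3 mol
mass of LiOH = 5.214 × 10^-3 × 23.95 = 0.1249 g
% LiOH = 0.1249 / 0.2812 × 100 = 44.41 %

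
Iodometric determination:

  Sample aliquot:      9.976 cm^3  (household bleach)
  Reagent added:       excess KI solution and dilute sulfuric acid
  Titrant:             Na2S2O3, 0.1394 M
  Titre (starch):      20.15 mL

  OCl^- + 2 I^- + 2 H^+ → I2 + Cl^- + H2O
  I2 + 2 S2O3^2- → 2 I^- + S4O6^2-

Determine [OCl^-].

n(S2O3^2-) = 0.02015 × 0.1394 = 2.809 × 10^-3 mol
n(I2) = n(S2O3^2-)/2 = 1.404 × 10^-3 mol
n(OCl^-) in the aliquot = 1.404 × 10^-3 mol (1:1 ratio)
[OCl^-] = 1.404 × 10^-3 / 0.009976 = 0.1408 mol/L

0.1408 M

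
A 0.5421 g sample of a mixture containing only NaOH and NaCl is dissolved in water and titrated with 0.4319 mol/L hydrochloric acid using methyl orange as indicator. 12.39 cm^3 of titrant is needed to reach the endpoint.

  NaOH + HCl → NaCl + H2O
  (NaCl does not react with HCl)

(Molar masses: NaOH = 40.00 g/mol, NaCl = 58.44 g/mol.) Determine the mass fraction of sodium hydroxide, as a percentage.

n(HCl) = 0.01239 × 0.4319 = 5.351 × 10^-3 mol
Let x = n(NaOH), y = n(NaCl).
Titrant: 1x = 5.351 × 10^-3;  mass: 40.00x + 58.44y = 0.5421
Solving, x = 5.351 × 10^-3 mol, y = 5.613 × 10^-3 mol
mass of NaOH = 5.351 × 10^-3 × 40.00 = 0.2140 g
% NaOH = 0.2140 / 0.5421 × 100 = 39.49 %

39.49 %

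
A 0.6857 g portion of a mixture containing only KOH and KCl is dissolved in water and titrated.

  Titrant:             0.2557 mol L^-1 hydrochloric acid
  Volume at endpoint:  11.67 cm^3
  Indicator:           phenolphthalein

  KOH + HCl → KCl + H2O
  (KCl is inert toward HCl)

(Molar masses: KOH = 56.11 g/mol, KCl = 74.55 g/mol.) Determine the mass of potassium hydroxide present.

n(HCl) = 0.01167 × 0.2557 = 2.984 × 10^-3 mol
Let x = n(KOH), y = n(KCl).
Titrant: 1x = 2.984 × 10^-3;  mass: 56.11x + 74.55y = 0.6857
Solving, x = 2.984 × 10^-3 mol, y = 6.952 × 10^-3 mol
mass of KOH = 2.984 × 10^-3 × 56.11 = 0.1674 g

0.1674 g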